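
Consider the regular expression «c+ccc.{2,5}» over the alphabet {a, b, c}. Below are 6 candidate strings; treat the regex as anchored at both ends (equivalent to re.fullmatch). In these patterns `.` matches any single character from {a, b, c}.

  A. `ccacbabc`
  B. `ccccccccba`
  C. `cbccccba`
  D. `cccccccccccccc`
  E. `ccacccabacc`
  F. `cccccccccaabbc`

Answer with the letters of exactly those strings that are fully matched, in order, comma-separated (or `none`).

B, D, F

A → no match
B → match
C → no match
D → match
E → no match
F → match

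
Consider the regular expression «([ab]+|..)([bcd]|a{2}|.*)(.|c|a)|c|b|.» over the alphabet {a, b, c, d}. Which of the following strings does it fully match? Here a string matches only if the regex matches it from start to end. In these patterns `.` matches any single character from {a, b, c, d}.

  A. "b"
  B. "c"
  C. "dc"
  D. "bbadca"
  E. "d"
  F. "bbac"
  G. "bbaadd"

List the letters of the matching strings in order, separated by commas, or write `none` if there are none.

A. "b" → match
B. "c" → match
C. "dc" → no match
D. "bbadca" → match
E. "d" → match
F. "bbac" → match
G. "bbaadd" → match

A, B, D, E, F, G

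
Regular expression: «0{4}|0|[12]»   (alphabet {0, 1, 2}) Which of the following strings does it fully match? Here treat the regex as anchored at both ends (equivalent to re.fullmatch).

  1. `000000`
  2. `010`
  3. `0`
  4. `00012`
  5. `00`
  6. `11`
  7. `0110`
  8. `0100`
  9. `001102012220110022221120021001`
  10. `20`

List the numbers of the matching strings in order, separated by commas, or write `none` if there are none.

1. `000000` → no match
2. `010` → no match
3. `0` → match
4. `00012` → no match
5. `00` → no match
6. `11` → no match
7. `0110` → no match
8. `0100` → no match
9 → no match
10. `20` → no match

3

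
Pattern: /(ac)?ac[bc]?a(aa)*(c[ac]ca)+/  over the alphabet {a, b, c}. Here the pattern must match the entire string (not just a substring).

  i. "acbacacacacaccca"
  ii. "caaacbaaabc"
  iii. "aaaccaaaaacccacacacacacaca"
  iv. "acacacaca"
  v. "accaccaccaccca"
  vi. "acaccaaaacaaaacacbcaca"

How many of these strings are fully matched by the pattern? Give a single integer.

i → match
ii → no match — must end with "ca"
iii → no match
iv → match
v → no match
vi → no match
Total matched: 2

2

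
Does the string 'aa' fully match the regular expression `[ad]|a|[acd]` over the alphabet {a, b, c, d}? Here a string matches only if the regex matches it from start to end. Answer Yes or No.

No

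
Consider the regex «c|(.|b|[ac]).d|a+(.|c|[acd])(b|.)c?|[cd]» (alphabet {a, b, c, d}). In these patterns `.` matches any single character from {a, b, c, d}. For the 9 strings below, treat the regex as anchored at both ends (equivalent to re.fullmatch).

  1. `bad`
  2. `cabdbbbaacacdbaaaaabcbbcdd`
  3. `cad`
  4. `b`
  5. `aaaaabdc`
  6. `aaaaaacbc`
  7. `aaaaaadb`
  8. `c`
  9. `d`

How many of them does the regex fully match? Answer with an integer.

7

1 → match
2 → no match
3 → match
4 → no match
5 → match
6 → match
7 → match
8 → match
9 → match
Total matched: 7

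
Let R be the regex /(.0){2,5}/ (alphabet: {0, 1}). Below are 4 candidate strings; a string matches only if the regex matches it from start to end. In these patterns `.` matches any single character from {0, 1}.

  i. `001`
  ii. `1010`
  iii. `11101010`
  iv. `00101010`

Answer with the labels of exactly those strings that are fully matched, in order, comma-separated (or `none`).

ii, iv

i. `001` → no match — must end with `0`
ii. `1010` → match
iii. `11101010` → no match
iv. `00101010` → match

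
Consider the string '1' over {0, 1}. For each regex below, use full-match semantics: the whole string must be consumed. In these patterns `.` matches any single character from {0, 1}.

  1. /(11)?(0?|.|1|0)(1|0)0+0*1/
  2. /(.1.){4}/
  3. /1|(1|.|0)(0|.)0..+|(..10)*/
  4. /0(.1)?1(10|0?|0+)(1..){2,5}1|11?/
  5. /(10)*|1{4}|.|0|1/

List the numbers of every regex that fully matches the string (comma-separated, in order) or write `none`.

1 → no match
2 → no match
3 → match
4 → match
5 → match

3, 4, 5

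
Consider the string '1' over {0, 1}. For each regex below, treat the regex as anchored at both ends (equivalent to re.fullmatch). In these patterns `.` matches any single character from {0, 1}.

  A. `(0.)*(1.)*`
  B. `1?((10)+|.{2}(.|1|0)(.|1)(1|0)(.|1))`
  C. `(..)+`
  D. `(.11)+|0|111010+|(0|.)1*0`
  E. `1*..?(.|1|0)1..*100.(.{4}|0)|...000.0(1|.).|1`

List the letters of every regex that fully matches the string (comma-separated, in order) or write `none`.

A → no match
B → no match
C → no match
D → no match
E → match

E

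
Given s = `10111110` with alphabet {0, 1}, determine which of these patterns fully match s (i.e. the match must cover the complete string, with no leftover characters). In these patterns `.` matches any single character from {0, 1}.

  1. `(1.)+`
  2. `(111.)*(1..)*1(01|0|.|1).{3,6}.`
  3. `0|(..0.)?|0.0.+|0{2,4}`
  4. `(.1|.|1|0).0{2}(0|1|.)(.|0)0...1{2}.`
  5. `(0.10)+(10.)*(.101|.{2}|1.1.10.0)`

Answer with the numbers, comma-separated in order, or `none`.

1 → match
2 → match
3 → no match
4 → no match
5 → no match — must start with `0`

1, 2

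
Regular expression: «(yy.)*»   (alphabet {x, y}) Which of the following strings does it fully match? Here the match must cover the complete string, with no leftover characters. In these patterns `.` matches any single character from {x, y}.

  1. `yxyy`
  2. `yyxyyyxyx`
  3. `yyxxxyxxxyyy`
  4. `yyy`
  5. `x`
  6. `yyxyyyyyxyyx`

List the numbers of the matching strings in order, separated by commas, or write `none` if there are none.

1. `yxyy` → no match
2. `yyxyyyxyx` → no match
3. `yyxxxyxxxyyy` → no match
4. `yyy` → match
5. `x` → no match
6. `yyxyyyyyxyyx` → match

4, 6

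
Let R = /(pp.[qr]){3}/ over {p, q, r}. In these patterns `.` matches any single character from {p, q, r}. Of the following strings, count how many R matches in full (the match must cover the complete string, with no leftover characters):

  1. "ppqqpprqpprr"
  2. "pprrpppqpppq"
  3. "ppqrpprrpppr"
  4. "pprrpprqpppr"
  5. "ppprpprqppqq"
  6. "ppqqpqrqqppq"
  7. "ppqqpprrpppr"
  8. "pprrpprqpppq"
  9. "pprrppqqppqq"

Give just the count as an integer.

8

1. "ppqqpprqpprr" → match
2. "pprrpppqpppq" → match
3. "ppqrpprrpppr" → match
4. "pprrpprqpppr" → match
5. "ppprpprqppqq" → match
6. "ppqqpqrqqppq" → no match
7. "ppqqpprrpppr" → match
8. "pprrpprqpppq" → match
9. "pprrppqqppqq" → match
Total matched: 8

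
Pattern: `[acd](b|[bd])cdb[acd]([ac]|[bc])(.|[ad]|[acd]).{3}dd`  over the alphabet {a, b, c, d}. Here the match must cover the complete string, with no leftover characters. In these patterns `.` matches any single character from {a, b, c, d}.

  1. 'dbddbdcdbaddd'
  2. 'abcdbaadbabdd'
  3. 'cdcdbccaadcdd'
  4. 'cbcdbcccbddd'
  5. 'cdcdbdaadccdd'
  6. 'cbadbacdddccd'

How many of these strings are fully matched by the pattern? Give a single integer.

3

1 → no match
2 → match
3 → match
4 → no match
5 → match
6 → no match — must end with 'dd'
Total matched: 3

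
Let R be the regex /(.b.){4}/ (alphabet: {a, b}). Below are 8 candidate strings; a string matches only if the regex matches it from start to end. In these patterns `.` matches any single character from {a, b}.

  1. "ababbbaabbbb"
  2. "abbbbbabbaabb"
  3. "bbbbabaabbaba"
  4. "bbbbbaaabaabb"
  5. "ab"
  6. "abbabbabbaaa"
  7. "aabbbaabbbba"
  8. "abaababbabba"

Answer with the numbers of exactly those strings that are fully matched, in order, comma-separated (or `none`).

1 → no match
2 → no match
3 → no match
4 → no match
5 → no match
6 → no match
7 → no match
8 → match

8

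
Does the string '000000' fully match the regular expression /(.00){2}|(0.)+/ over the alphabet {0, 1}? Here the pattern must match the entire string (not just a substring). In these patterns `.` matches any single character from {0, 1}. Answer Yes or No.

Yes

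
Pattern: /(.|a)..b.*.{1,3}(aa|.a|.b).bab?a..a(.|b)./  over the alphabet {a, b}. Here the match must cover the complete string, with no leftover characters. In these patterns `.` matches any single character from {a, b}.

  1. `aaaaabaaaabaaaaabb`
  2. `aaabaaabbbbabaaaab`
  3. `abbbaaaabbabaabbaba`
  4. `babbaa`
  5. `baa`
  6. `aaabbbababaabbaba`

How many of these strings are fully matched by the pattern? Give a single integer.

2

1 → no match
2 → no match
3 → match
4 → no match
5 → no match
6 → match
Total matched: 2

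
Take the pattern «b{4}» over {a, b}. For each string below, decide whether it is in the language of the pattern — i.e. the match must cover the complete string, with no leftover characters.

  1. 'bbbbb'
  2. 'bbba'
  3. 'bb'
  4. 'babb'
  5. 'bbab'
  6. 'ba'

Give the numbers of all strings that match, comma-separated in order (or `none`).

1 → no match
2 → no match — must end with 'b'
3 → no match
4 → no match
5 → no match
6 → no match — must end with 'b'

none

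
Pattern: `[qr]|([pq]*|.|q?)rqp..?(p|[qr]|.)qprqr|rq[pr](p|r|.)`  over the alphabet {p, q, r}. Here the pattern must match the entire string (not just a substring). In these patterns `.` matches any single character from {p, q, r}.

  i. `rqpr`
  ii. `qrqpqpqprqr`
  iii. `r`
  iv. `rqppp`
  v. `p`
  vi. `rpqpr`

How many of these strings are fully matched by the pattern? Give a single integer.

i → match
ii → match
iii → match
iv → no match
v → no match
vi → no match
Total matched: 3

3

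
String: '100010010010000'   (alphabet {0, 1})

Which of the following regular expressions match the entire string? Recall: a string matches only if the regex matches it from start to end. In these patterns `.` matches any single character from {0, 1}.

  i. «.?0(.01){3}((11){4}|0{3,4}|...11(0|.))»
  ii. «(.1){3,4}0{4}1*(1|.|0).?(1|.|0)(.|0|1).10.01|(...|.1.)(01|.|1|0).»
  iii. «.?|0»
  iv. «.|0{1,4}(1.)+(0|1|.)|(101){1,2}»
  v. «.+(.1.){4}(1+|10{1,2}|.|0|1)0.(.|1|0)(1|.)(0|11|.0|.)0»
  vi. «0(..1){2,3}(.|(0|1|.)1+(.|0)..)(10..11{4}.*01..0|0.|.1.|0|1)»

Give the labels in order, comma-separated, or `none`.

i → match
ii → no match
iii → no match
iv → no match
v → no match
vi → no match — must start with '0'

i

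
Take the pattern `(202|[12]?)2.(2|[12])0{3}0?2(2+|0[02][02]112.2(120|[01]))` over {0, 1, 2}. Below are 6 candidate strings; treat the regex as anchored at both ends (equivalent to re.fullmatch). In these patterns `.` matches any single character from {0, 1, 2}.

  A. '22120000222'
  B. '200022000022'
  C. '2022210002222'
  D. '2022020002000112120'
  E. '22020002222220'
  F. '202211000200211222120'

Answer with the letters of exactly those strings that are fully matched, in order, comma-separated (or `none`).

A → match
B → no match
C → match
D → match
E → no match
F → match

A, C, D, F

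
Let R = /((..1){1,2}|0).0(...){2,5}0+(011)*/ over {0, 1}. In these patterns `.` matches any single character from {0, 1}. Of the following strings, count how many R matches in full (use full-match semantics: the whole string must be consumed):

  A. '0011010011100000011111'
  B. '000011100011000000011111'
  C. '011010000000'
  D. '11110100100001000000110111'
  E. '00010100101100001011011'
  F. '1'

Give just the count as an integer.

A → no match
B → no match
C → no match
D → no match
E → no match
F → no match
Total matched: 0

0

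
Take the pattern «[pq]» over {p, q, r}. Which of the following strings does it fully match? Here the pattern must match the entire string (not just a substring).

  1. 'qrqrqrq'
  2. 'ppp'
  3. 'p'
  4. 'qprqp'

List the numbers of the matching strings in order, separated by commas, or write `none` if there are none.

1 → no match
2 → no match
3 → match
4 → no match

3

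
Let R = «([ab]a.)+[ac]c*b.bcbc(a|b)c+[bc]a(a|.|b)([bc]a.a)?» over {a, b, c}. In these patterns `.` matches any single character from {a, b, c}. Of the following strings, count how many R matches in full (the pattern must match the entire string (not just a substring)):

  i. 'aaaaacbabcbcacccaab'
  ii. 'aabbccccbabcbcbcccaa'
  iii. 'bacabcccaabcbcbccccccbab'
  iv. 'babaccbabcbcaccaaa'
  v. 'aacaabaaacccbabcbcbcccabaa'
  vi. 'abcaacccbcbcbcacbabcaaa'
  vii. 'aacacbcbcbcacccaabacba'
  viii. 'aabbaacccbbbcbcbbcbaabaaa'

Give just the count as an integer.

0

i → no match
ii → no match
iii → no match
iv → no match
v → no match
vi → no match
vii → no match
viii → no match
Total matched: 0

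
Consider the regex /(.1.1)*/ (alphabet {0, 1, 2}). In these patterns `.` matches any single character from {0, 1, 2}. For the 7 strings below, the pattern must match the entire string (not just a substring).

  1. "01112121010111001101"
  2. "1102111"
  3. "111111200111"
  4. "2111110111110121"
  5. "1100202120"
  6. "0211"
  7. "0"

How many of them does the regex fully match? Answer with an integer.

1

1 → no match
2 → no match
3 → no match
4 → match
5 → no match
6 → no match
7 → no match
Total matched: 1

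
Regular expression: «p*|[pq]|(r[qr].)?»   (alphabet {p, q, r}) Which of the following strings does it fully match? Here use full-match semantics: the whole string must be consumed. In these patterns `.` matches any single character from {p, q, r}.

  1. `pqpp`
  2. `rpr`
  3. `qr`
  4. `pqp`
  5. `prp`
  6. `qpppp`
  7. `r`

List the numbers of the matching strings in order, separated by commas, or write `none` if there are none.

none

1 → no match
2 → no match
3 → no match
4 → no match
5 → no match
6 → no match
7 → no match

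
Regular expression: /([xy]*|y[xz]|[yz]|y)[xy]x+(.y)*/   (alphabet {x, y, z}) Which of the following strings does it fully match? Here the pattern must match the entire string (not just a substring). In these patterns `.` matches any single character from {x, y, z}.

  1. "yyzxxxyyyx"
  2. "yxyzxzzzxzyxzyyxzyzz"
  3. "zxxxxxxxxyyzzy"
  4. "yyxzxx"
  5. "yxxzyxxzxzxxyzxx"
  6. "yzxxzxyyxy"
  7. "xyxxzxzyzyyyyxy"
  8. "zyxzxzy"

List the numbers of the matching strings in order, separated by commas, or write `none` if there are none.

1 → no match
2 → no match
3 → no match
4 → no match
5 → no match
6 → no match
7 → no match
8 → no match

none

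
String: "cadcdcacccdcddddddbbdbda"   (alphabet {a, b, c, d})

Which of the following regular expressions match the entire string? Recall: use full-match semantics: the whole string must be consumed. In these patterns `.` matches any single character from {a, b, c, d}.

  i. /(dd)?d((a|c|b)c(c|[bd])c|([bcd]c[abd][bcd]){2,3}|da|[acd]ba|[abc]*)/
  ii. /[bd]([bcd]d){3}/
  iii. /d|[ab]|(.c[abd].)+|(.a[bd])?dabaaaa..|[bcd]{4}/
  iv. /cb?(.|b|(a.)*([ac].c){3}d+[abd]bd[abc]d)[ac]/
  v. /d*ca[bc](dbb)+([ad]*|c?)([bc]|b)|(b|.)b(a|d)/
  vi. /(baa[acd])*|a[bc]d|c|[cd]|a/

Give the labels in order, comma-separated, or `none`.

i → no match
ii → no match — must end with "d"
iii → no match
iv → match
v → no match
vi → no match

iv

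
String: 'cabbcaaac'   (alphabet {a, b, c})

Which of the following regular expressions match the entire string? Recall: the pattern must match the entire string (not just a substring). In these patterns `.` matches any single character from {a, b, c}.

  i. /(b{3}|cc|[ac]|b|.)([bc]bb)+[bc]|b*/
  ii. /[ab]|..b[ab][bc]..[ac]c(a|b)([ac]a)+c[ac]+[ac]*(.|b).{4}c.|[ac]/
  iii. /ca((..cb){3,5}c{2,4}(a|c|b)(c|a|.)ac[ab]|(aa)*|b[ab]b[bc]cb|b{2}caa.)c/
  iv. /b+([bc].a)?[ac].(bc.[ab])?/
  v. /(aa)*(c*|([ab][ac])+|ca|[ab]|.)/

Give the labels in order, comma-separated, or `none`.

i → no match
ii → no match
iii → match
iv → no match — must start with 'b'
v → no match

iii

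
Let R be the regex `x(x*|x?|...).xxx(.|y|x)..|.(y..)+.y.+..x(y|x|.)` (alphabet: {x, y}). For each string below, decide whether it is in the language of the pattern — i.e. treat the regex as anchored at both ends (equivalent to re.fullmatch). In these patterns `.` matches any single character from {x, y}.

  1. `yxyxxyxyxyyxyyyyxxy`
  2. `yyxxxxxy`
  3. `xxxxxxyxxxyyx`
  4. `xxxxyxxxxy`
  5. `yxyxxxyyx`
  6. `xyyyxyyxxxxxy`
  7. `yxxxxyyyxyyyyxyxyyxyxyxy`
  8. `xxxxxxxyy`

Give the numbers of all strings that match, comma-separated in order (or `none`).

3, 6, 8

1 → no match
2. `yyxxxxxy` → no match
3 → match
4. `xxxxyxxxxy` → no match
5. `yxyxxxyyx` → no match
6 → match
7 → no match
8. `xxxxxxxyy` → match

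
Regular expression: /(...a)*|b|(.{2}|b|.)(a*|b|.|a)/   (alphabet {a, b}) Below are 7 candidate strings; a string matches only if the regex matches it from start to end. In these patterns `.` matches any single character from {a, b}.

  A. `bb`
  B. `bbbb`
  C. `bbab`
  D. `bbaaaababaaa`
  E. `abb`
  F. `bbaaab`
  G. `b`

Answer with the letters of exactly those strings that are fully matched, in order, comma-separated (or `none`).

A → match
B → no match
C → no match
D → match
E → match
F → no match
G → match

A, D, E, G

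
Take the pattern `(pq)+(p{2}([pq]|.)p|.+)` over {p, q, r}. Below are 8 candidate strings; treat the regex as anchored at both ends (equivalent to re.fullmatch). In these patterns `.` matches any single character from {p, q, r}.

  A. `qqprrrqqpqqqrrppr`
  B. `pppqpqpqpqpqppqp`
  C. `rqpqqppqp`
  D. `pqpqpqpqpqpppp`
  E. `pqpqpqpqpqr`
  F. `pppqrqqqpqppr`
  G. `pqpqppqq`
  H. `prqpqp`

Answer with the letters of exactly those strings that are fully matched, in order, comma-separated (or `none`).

A → no match — must start with `pq`
B → no match — must start with `pq`
C. `rqpqqppqp` → no match — must start with `pq`
D → match
E. `pqpqpqpqpqr` → match
F → no match — must start with `pq`
G. `pqpqppqq` → match
H. `prqpqp` → no match — must start with `pq`

D, E, G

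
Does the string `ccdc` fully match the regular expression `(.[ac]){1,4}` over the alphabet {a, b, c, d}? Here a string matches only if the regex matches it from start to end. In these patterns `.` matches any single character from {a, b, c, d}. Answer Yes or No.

Yes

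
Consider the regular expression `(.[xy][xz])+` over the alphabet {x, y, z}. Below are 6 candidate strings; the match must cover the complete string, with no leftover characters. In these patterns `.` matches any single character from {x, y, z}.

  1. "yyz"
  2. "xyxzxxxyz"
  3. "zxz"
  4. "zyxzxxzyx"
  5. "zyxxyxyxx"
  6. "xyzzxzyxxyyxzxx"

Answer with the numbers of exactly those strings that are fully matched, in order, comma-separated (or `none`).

1 → match
2 → match
3 → match
4 → match
5 → match
6 → match

1, 2, 3, 4, 5, 6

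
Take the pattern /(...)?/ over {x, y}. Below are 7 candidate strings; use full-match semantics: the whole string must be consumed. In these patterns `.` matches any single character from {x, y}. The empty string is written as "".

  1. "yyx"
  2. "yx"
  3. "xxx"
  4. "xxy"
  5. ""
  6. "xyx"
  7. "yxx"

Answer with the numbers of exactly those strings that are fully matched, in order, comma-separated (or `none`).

1 → match
2 → no match
3 → match
4 → match
5 → match
6 → match
7 → match

1, 3, 4, 5, 6, 7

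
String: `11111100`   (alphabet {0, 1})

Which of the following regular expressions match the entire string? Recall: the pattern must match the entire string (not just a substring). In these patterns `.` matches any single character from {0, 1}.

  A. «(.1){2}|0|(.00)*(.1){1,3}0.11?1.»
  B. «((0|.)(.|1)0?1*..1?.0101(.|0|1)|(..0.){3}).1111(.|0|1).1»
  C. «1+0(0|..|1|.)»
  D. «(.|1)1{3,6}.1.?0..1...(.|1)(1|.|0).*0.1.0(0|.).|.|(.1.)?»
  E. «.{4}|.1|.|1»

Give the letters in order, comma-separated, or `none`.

C

A → no match
B → no match — must end with `1`
C → match
D → no match
E → no match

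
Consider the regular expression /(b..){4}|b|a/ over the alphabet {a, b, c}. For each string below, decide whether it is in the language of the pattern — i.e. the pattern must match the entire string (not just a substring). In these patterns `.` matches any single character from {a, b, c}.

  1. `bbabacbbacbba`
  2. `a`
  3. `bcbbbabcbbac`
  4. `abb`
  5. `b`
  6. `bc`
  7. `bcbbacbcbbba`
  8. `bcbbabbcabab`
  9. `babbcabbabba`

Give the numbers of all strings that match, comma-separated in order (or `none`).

1 → no match
2 → match
3 → match
4 → no match
5 → match
6 → no match
7 → match
8 → match
9 → match

2, 3, 5, 7, 8, 9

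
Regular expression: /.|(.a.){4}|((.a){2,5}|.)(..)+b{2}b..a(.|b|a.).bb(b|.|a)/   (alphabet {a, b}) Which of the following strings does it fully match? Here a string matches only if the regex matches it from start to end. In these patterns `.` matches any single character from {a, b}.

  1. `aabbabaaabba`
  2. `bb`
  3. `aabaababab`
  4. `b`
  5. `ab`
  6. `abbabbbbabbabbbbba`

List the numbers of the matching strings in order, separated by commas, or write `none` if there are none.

1. `aabbabaaabba` → no match
2. `bb` → no match
3. `aabaababab` → no match
4. `b` → match
5. `ab` → no match
6 → no match

4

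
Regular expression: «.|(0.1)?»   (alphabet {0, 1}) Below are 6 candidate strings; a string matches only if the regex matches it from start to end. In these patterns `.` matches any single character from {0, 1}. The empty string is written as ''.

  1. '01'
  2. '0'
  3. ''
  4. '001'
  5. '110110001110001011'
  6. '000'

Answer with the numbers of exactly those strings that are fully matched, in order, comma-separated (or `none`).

2, 3, 4

1. '01' → no match
2. '0' → match
3. '' → match
4. '001' → match
5 → no match
6. '000' → no match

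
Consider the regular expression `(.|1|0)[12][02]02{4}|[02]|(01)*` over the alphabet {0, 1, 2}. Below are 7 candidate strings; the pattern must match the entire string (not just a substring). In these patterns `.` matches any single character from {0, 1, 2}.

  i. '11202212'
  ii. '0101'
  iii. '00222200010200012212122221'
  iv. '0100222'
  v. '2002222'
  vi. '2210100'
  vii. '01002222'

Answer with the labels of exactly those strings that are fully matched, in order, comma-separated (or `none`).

ii, vii

i → no match
ii → match
iii → no match
iv → no match
v → no match
vi → no match
vii → match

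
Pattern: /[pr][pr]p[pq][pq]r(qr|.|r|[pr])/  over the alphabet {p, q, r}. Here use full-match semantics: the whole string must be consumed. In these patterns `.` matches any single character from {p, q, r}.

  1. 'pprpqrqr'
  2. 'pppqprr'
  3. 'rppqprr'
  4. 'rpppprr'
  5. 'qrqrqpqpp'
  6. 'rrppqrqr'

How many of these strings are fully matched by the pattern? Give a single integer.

4

1. 'pprpqrqr' → no match
2. 'pppqprr' → match
3. 'rppqprr' → match
4. 'rpppprr' → match
5. 'qrqrqpqpp' → no match
6. 'rrppqrqr' → match
Total matched: 4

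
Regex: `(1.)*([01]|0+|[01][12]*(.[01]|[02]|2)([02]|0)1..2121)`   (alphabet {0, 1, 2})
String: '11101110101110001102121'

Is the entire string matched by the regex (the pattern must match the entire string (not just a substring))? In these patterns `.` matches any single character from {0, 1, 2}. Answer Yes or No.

Yes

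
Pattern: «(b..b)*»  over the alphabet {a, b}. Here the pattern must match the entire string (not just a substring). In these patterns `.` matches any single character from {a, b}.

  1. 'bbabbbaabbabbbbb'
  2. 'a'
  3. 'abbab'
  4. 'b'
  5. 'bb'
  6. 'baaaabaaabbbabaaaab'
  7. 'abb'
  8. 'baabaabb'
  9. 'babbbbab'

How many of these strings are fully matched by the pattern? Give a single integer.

1

1 → no match
2. 'a' → no match
3. 'abbab' → no match
4. 'b' → no match
5. 'bb' → no match
6 → no match
7. 'abb' → no match
8. 'baabaabb' → no match
9. 'babbbbab' → match
Total matched: 1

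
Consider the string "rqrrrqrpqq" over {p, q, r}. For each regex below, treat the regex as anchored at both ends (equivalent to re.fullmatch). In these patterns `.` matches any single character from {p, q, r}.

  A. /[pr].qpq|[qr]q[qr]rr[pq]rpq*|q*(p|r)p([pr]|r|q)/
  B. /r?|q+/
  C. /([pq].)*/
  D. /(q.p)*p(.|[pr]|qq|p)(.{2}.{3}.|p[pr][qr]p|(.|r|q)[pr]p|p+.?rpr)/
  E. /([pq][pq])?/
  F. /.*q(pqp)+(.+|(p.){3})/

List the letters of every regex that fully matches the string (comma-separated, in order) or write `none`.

A → match
B → no match
C → no match
D → no match
E → no match
F → no match

A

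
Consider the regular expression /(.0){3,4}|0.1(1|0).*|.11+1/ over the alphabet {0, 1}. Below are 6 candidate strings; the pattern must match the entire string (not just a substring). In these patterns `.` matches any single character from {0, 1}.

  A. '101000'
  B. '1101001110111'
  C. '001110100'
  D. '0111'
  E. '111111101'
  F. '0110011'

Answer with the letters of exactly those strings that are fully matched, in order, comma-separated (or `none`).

A, C, D, F

A → match
B → no match
C → match
D → match
E → no match
F → match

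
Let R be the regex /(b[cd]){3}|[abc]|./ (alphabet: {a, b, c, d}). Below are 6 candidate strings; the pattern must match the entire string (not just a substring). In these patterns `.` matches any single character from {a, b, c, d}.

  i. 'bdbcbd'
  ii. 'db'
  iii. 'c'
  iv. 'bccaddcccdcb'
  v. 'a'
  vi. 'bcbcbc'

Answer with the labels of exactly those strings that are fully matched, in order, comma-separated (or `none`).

i, iii, v, vi

i → match
ii → no match
iii → match
iv → no match
v → match
vi → match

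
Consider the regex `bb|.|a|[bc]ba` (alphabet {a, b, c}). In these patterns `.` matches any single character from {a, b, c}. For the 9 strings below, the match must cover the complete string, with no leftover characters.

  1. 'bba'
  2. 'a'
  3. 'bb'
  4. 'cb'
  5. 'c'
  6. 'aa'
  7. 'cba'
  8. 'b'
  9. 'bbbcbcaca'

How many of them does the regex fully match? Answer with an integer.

6

1 → match
2 → match
3 → match
4 → no match
5 → match
6 → no match
7 → match
8 → match
9 → no match
Total matched: 6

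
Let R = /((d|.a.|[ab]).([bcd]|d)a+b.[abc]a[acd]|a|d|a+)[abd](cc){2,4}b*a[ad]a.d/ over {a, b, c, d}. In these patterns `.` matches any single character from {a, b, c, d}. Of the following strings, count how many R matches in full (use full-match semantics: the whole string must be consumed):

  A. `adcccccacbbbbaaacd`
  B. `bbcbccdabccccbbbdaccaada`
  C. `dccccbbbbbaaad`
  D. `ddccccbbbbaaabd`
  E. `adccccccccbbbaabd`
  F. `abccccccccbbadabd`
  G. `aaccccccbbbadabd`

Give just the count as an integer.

3

A → no match
B → no match — must end with `d`
C → no match
D → match
E → no match
F → match
G → match
Total matched: 3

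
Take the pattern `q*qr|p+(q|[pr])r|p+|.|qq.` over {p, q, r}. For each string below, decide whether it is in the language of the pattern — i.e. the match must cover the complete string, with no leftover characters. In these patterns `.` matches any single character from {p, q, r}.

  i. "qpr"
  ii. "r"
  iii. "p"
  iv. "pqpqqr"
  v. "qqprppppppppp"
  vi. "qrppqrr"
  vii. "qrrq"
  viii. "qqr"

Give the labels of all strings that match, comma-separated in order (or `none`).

ii, iii, viii

i. "qpr" → no match
ii. "r" → match
iii. "p" → match
iv. "pqpqqr" → no match
v → no match
vi. "qrppqrr" → no match
vii. "qrrq" → no match
viii. "qqr" → match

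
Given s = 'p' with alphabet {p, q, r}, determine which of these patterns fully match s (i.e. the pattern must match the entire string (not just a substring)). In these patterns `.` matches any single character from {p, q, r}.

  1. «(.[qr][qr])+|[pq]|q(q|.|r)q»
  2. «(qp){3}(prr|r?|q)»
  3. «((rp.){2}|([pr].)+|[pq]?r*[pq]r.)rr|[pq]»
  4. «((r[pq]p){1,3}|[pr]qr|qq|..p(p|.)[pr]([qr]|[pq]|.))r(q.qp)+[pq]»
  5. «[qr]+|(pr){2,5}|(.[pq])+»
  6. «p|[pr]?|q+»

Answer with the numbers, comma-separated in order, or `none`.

1, 3, 6

1 → match
2 → no match — must start with 'qp'
3 → match
4 → no match
5 → no match
6 → match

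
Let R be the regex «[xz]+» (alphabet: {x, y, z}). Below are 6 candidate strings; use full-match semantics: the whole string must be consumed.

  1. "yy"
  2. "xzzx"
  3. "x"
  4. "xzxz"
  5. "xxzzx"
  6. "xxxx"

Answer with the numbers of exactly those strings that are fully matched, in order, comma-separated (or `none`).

1 → no match
2 → match
3 → match
4 → match
5 → match
6 → match

2, 3, 4, 5, 6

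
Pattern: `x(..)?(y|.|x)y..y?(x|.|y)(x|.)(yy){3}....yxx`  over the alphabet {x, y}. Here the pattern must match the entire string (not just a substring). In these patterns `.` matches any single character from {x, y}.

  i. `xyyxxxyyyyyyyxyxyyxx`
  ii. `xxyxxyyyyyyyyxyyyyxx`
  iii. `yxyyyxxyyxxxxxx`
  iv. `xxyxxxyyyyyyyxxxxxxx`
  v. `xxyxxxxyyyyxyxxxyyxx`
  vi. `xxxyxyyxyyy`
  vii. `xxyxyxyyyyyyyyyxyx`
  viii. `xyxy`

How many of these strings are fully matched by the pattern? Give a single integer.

i → match
ii → match
iii → no match — must start with `x`
iv → no match — must end with `yxx`
v → no match
vi. `xxxyxyyxyyy` → no match — must end with `yxx`
vii → no match — must end with `yxx`
viii. `xyxy` → no match — must end with `yxx`
Total matched: 2

2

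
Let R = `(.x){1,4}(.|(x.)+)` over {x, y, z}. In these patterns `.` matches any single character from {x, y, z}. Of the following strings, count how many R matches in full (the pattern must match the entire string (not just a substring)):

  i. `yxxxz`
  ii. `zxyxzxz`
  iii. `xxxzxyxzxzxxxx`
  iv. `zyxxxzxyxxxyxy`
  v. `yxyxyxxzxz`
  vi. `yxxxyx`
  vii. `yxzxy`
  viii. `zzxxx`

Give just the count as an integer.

i → match
ii → match
iii → match
iv → no match
v → match
vi → no match
vii → match
viii → no match
Total matched: 5

5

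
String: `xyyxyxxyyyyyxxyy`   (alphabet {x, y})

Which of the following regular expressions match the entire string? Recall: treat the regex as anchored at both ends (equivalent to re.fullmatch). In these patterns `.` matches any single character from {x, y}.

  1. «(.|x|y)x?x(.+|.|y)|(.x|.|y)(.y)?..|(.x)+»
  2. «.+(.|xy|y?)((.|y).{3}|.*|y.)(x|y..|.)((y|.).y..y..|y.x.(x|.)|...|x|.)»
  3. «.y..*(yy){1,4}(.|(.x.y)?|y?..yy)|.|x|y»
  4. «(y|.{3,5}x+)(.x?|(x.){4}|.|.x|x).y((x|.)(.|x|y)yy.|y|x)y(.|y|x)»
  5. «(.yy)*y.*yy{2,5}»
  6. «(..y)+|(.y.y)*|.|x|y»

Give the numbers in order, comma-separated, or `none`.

1 → no match
2 → match
3 → match
4 → no match
5 → no match
6 → no match

2, 3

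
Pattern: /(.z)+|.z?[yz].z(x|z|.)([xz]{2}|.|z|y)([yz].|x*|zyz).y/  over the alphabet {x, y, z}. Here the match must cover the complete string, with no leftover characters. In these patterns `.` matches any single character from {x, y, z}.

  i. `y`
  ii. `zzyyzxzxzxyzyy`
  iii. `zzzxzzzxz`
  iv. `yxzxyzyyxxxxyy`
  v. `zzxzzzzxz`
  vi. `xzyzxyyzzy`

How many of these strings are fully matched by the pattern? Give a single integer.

i → no match
ii → no match
iii → no match
iv → no match
v → no match
vi → match
Total matched: 1

1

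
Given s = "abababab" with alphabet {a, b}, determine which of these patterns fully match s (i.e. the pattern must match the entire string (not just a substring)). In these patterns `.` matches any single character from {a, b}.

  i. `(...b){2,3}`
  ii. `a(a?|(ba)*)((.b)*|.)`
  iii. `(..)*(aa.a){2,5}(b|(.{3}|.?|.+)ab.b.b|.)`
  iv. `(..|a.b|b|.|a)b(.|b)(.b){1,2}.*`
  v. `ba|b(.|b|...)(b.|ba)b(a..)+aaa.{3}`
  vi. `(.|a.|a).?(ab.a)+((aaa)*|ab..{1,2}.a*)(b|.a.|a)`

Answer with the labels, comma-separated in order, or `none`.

i, ii

i → match
ii → match
iii → no match
iv → no match
v → no match
vi → no match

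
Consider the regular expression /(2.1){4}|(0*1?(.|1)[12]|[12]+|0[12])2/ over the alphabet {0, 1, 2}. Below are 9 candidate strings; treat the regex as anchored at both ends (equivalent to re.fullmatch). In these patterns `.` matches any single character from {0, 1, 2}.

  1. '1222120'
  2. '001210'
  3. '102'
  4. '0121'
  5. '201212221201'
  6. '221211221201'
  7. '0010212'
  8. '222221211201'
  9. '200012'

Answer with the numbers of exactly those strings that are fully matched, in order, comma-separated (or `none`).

6

1 → no match
2 → no match
3 → no match
4 → no match
5 → no match
6 → match
7 → no match
8 → no match
9 → no match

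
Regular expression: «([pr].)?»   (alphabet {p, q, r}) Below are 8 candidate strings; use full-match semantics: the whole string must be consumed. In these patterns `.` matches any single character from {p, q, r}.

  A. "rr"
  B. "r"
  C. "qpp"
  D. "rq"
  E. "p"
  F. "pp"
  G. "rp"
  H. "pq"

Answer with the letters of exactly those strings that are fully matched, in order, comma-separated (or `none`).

A → match
B → no match
C → no match
D → match
E → no match
F → match
G → match
H → match

A, D, F, G, H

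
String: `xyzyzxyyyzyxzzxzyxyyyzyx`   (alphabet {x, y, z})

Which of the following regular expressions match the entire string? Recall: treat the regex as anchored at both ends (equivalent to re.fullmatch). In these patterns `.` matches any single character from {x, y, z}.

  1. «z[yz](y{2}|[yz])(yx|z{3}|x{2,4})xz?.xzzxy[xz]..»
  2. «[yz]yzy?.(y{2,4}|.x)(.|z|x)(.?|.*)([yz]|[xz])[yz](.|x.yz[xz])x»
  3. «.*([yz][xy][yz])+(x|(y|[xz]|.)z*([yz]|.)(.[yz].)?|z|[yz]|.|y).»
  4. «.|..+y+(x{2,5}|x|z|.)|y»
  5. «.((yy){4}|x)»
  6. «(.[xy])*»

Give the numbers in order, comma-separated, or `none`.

1 → no match — must start with `z`
2 → no match
3 → match
4 → match
5 → no match
6 → no match

3, 4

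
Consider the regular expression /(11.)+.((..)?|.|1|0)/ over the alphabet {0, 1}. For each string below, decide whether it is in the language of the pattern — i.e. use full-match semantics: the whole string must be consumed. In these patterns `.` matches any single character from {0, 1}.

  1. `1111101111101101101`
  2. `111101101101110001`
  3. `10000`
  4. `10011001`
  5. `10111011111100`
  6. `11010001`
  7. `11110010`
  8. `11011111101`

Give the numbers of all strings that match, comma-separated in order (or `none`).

1 → match
2 → no match
3 → no match — must start with `11`
4 → no match — must start with `11`
5 → no match — must start with `11`
6 → no match
7 → no match
8 → match

1, 8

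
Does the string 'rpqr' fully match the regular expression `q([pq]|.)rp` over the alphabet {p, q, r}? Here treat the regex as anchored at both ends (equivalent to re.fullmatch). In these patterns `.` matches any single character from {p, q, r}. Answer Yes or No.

No

Every match must start with 'q', but 'rpqr' does not.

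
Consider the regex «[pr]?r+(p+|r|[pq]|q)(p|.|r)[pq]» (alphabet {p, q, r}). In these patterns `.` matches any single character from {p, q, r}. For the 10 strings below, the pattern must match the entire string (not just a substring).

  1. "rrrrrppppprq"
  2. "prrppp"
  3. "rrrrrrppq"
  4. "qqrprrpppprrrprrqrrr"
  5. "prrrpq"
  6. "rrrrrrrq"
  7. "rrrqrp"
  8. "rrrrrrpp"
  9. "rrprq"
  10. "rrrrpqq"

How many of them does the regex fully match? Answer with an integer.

9

1. "rrrrrppppprq" → match
2. "prrppp" → match
3. "rrrrrrppq" → match
4 → no match
5. "prrrpq" → match
6. "rrrrrrrq" → match
7. "rrrqrp" → match
8. "rrrrrrpp" → match
9. "rrprq" → match
10. "rrrrpqq" → match
Total matched: 9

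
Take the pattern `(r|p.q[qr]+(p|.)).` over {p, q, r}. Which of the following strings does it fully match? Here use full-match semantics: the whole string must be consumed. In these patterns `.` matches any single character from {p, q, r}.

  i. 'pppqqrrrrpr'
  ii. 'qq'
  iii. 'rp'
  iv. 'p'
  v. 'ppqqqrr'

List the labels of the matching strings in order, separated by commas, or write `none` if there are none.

i. 'pppqqrrrrpr' → no match
ii. 'qq' → no match
iii. 'rp' → match
iv. 'p' → no match
v. 'ppqqqrr' → match

iii, v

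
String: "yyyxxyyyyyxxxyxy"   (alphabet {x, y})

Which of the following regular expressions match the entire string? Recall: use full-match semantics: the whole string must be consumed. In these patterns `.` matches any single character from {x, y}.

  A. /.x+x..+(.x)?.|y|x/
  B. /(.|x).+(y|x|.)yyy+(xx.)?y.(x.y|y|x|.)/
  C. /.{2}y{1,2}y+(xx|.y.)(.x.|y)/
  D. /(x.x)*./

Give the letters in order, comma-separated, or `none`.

B

A → no match
B → match
C → no match
D → no match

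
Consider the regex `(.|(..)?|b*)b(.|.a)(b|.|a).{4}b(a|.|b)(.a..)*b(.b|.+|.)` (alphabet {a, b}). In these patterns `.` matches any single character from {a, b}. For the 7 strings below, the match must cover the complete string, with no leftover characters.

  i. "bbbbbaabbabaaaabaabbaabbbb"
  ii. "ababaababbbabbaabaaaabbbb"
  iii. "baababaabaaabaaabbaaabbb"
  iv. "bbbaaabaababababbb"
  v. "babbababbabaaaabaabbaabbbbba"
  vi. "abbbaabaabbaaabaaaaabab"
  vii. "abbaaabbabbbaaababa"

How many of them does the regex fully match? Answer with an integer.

i → match
ii → match
iii → match
iv → match
v → match
vi → match
vii → match
Total matched: 7

7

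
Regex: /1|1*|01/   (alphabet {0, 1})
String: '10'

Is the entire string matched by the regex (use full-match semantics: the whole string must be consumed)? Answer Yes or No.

No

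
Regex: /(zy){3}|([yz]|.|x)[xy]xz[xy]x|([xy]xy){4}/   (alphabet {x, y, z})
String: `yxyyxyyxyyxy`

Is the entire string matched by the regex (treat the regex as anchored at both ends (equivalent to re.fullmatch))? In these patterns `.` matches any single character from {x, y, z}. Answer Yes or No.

Yes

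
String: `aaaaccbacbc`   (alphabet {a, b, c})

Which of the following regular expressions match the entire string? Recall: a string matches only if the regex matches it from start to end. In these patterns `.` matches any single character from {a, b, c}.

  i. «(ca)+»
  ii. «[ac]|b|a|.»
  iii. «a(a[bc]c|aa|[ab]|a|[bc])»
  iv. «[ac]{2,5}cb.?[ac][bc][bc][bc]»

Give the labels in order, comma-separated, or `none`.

i → no match — must start with `ca`
ii → no match
iii → no match
iv → match

iv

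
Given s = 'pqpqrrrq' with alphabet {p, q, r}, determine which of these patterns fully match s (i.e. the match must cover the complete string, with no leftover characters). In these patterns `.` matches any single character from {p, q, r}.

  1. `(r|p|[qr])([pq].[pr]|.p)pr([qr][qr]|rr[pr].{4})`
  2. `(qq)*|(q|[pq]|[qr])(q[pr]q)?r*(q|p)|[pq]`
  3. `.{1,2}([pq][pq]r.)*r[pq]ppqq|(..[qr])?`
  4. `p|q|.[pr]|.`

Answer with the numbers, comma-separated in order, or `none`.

2

1 → no match
2 → match
3 → no match
4 → no match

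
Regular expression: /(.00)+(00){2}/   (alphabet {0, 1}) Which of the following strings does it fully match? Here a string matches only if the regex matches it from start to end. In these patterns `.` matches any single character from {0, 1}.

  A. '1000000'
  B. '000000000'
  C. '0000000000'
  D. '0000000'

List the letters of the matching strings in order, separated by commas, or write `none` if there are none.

A → match
B → no match
C → match
D → match

A, C, D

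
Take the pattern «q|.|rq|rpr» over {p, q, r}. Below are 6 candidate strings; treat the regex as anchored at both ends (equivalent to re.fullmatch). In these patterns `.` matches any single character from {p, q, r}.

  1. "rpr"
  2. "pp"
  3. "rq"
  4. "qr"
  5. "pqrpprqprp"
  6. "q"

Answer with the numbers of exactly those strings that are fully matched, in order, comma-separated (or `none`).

1. "rpr" → match
2. "pp" → no match
3. "rq" → match
4. "qr" → no match
5. "pqrpprqprp" → no match
6. "q" → match

1, 3, 6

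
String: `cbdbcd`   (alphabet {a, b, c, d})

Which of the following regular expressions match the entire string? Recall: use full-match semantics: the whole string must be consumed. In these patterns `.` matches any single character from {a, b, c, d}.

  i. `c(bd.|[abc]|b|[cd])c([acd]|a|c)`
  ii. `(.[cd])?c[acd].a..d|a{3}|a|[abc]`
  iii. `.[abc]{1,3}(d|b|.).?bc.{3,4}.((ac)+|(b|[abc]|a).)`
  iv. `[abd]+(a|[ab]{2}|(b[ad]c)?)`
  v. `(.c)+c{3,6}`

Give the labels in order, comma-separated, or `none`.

i

i → match
ii → no match
iii → no match
iv → no match
v → no match — must end with `c`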